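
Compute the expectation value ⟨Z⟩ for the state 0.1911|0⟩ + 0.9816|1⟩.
-0.927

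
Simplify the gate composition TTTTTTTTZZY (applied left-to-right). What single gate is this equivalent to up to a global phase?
Y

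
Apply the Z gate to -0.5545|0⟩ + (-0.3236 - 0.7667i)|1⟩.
-0.5545|0⟩ + (0.3236 + 0.7667i)|1⟩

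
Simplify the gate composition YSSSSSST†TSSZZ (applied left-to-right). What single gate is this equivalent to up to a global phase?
Y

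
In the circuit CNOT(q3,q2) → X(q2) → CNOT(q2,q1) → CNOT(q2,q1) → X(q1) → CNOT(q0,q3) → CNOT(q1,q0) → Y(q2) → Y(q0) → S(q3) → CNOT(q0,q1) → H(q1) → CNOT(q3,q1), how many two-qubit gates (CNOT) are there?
7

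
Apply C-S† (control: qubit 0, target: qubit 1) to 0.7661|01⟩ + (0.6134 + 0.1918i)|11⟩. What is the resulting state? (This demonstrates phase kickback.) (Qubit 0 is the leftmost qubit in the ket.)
0.7661|01⟩ + (0.1918 - 0.6134i)|11⟩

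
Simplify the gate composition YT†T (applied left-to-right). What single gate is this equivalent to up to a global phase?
Y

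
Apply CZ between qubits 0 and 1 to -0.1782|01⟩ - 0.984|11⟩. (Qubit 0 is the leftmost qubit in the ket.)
-0.1782|01⟩ + 0.984|11⟩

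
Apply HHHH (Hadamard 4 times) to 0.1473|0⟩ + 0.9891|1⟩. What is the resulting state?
0.1473|0⟩ + 0.9891|1⟩

H² = I, so an even number of Hadamards cancels: H^4 = I and the state is unchanged.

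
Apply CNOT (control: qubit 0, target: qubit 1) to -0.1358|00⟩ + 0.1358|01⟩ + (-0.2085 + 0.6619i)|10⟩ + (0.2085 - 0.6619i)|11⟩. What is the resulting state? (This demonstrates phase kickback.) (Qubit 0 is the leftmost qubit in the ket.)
-0.1358|00⟩ + 0.1358|01⟩ + (0.2085 - 0.6619i)|10⟩ + (-0.2085 + 0.6619i)|11⟩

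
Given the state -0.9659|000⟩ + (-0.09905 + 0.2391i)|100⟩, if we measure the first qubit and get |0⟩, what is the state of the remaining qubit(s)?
-|00⟩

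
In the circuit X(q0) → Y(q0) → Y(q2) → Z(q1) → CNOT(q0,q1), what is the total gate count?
5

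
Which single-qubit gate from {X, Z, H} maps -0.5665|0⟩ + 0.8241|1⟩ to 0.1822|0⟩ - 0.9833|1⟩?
H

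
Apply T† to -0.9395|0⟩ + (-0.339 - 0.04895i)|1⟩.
-0.9395|0⟩ + (-0.2743 + 0.2051i)|1⟩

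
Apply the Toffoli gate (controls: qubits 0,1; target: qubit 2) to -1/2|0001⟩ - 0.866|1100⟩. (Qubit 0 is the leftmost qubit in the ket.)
-1/2|0001⟩ - 0.866|1110⟩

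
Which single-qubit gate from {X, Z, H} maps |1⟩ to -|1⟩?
Z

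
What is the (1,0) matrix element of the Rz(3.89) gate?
0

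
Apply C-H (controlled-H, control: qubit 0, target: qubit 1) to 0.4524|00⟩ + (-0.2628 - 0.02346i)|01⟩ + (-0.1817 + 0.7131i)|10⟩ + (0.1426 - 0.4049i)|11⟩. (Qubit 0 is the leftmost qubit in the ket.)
0.4524|00⟩ + (-0.2628 - 0.02346i)|01⟩ + (-0.02765 + 0.2179i)|10⟩ + (-0.2293 + 0.7905i)|11⟩

C-H leaves the control-|0⟩ kets |00⟩, |01⟩ unchanged and applies H to qubit 1 on the control-|1⟩ pair (|10⟩, |11⟩).
H = [[1/√2, 1/√2], [1/√2, -1/√2]].
With a = amp(|10⟩) = (-0.1817 + 0.7131i) and b = amp(|11⟩) = (0.1426 - 0.4049i):
new amp(|10⟩) = (1/√2)·a + (1/√2)·b = (-0.02765 + 0.2179i)
new amp(|11⟩) = (1/√2)·a + (-1/√2)·b = (-0.2293 + 0.7905i)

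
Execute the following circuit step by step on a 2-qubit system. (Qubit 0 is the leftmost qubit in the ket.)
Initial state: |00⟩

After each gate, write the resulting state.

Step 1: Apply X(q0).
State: |10⟩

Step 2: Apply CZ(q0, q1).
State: |10⟩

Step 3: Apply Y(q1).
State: i|11⟩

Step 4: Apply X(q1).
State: i|10⟩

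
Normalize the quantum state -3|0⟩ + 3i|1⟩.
-1/√2|0⟩ + (1/√2)i|1⟩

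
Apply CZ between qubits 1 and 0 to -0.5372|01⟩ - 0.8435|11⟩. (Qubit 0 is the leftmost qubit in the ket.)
-0.5372|01⟩ + 0.8435|11⟩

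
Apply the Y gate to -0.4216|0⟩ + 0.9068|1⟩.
-0.9068i|0⟩ - 0.4216i|1⟩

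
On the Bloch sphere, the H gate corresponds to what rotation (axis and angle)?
Rotation by π around the (x+z)/√2 axis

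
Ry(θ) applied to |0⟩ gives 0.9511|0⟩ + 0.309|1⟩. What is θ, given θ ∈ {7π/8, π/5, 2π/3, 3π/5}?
π/5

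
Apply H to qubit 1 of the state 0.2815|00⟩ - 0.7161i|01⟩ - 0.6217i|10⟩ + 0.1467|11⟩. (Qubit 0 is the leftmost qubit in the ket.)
(0.1991 - 0.5064i)|00⟩ + (0.1991 + 0.5064i)|01⟩ + (0.1037 - 0.4396i)|10⟩ + (-0.1037 - 0.4396i)|11⟩

H on qubit 1 mixes each pair of kets that differ only in qubit 1: amplitudes (a, b) of (|…0…⟩, |…1…⟩) become ((a + b)/√2, (a − b)/√2). Kets absent from the input have amplitude 0.
(|00⟩, |01⟩): (a, b) = (0.2815, -0.7161i) → ((0.1991 - 0.5064i), (0.1991 + 0.5064i))
(|10⟩, |11⟩): (a, b) = (-0.6217i, 0.1467) → ((0.1037 - 0.4396i), (-0.1037 - 0.4396i))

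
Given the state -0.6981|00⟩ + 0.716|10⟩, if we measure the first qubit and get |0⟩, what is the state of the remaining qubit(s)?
-|0⟩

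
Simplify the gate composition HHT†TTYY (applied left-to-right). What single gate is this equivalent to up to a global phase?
T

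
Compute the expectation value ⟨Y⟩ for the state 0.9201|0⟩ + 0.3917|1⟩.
0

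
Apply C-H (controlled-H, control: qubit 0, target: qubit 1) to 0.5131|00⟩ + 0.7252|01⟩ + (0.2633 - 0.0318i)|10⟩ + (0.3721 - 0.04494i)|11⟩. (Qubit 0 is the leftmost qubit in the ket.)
0.5131|00⟩ + 0.7252|01⟩ + (0.4493 - 0.05426i)|10⟩ + (-0.07693 + 0.009291i)|11⟩

C-H leaves the control-|0⟩ kets |00⟩, |01⟩ unchanged and applies H to qubit 1 on the control-|1⟩ pair (|10⟩, |11⟩).
H = [[1/√2, 1/√2], [1/√2, -1/√2]].
With a = amp(|10⟩) = (0.2633 - 0.0318i) and b = amp(|11⟩) = (0.3721 - 0.04494i):
new amp(|10⟩) = (1/√2)·a + (1/√2)·b = (0.4493 - 0.05426i)
new amp(|11⟩) = (1/√2)·a + (-1/√2)·b = (-0.07693 + 0.009291i)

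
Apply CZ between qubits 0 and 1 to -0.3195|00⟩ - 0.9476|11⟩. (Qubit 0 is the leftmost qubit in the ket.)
-0.3195|00⟩ + 0.9476|11⟩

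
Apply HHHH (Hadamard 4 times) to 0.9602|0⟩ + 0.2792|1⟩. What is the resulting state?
0.9602|0⟩ + 0.2792|1⟩

H² = I, so an even number of Hadamards cancels: H^4 = I and the state is unchanged.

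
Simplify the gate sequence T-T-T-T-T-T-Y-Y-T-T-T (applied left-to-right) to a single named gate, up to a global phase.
T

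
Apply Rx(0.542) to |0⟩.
0.9635|0⟩ - 0.2677i|1⟩

Rx(0.542) = [[cos(θ/2), −i·sin(θ/2)], [−i·sin(θ/2), cos(θ/2)]]; θ = 0.542, cos(θ/2) ≈ 0.963504, sin(θ/2) ≈ 0.267695.
With a = amp(|0⟩) = 1 and b = amp(|1⟩) = 0:
new amp(|0⟩) = (0.963504)·a + (-0.267695i)·b = 0.9635
new amp(|1⟩) = (-0.267695i)·a + (0.963504)·b = -0.2677i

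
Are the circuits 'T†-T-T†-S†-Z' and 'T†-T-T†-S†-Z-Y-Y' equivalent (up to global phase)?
Yes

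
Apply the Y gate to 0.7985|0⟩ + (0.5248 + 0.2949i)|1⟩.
(0.2949 - 0.5248i)|0⟩ + 0.7985i|1⟩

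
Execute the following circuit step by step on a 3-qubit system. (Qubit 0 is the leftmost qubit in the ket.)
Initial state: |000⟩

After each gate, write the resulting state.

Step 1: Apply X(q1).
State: |010⟩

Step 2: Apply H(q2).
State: 1/√2|010⟩ + 1/√2|011⟩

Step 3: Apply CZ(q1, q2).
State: 1/√2|010⟩ - 1/√2|011⟩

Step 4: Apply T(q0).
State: 1/√2|010⟩ - 1/√2|011⟩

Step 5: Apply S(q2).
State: 1/√2|010⟩ - (1/√2)i|011⟩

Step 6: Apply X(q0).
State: 1/√2|110⟩ - (1/√2)i|111⟩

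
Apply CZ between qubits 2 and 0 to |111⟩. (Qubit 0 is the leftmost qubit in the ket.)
-|111⟩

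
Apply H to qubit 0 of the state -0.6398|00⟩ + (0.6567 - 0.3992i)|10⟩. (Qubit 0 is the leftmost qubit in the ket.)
(0.01195 - 0.2823i)|00⟩ + (-0.9168 + 0.2823i)|10⟩

H on qubit 0 mixes each pair of kets that differ only in qubit 0: amplitudes (a, b) of (|…0…⟩, |…1…⟩) become ((a + b)/√2, (a − b)/√2). Kets absent from the input have amplitude 0.
(|00⟩, |10⟩): (a, b) = (-0.6398, (0.6567 - 0.3992i)) → ((0.01195 - 0.2823i), (-0.9168 + 0.2823i))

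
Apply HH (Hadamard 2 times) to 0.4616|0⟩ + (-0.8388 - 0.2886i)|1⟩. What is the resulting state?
0.4616|0⟩ + (-0.8388 - 0.2886i)|1⟩

H² = I, so an even number of Hadamards cancels: H^2 = I and the state is unchanged.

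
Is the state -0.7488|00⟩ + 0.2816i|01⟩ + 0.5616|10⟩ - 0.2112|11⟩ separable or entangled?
Entangled

Writing the state as a|00⟩ + b|01⟩ + c|10⟩ + d|11⟩, it is a product state iff ad − bc = 0.
Here (a, b, c, d) = (-0.7488, 0.2816i, 0.5616, -0.2112): ad − bc = (-0.7488)(-0.2112) − (0.2816i)(0.5616) = (0.1581 - 0.1581i) ≠ 0, so the state is entangled.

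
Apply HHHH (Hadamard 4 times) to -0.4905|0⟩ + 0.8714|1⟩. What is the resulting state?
-0.4905|0⟩ + 0.8714|1⟩

H² = I, so an even number of Hadamards cancels: H^4 = I and the state is unchanged.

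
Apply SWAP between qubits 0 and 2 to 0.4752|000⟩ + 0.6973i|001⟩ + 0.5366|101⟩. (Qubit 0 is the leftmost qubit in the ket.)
0.4752|000⟩ + 0.6973i|100⟩ + 0.5366|101⟩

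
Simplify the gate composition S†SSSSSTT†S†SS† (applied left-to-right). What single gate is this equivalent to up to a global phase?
S†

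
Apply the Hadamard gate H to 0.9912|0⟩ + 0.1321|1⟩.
0.7943|0⟩ + 0.6075|1⟩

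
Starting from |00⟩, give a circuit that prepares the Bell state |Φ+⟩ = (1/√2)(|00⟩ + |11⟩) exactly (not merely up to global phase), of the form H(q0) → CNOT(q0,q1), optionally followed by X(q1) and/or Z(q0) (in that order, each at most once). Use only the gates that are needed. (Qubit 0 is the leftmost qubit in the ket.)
H(q0) → CNOT(q0,q1)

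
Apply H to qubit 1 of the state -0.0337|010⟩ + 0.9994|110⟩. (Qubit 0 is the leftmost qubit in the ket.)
-0.02383|000⟩ + 0.02383|010⟩ + 0.7067|100⟩ - 0.7067|110⟩

H on qubit 1 mixes each pair of kets that differ only in qubit 1: amplitudes (a, b) of (|…0…⟩, |…1…⟩) become ((a + b)/√2, (a − b)/√2). Kets absent from the input have amplitude 0.
(|000⟩, |010⟩): (a, b) = (0, -0.0337) → (-0.02383, 0.02383)
(|100⟩, |110⟩): (a, b) = (0, 0.9994) → (0.7067, -0.7067)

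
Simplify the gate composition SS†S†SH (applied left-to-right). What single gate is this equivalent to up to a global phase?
H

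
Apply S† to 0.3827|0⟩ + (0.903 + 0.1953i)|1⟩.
0.3827|0⟩ + (0.1953 - 0.903i)|1⟩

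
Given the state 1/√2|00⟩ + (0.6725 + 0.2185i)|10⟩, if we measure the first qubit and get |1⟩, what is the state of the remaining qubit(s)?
(0.9511 + 0.309i)|0⟩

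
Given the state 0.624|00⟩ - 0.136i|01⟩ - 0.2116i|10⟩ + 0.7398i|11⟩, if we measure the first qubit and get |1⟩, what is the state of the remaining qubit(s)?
-0.275i|0⟩ + 0.9614i|1⟩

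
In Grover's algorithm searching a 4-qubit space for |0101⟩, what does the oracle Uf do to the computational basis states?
Uf|x⟩ = -|x⟩ if x = 0101, else |x⟩ (phase flip on target)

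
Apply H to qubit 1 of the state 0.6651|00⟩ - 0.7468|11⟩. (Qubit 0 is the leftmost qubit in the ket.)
0.4703|00⟩ + 0.4703|01⟩ - 0.5281|10⟩ + 0.5281|11⟩

H on qubit 1 mixes each pair of kets that differ only in qubit 1: amplitudes (a, b) of (|…0…⟩, |…1…⟩) become ((a + b)/√2, (a − b)/√2). Kets absent from the input have amplitude 0.
(|00⟩, |01⟩): (a, b) = (0.6651, 0) → (0.4703, 0.4703)
(|10⟩, |11⟩): (a, b) = (0, -0.7468) → (-0.5281, 0.5281)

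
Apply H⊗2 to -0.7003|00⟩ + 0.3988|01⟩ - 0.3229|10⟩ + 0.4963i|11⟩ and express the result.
(-0.3122 + 0.2482i)|00⟩ + (-0.711 - 0.2482i)|01⟩ + (0.0107 - 0.2482i)|10⟩ + (-0.3881 + 0.2482i)|11⟩

H⊗2 gives amp(|y⟩) = (1/2) Σ_x (−1)^(x·y) amp(|x⟩), where x·y is the number of positions in which both x and y have a 1.
|00⟩: (-0.7003 + 0.3988 - 0.3229 + 0.4963i)/2 = (-0.3122 + 0.2482i)
|01⟩: (-0.7003 - 0.3988 - 0.3229 - 0.4963i)/2 = (-0.711 - 0.2482i)
|10⟩: (-0.7003 + 0.3988 + 0.3229 - 0.4963i)/2 = (0.0107 - 0.2482i)
|11⟩: (-0.7003 - 0.3988 + 0.3229 + 0.4963i)/2 = (-0.3881 + 0.2482i)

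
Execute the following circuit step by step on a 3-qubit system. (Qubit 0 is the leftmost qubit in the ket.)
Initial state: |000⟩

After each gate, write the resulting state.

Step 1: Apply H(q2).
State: 1/√2|000⟩ + 1/√2|001⟩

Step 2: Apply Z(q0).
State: 1/√2|000⟩ + 1/√2|001⟩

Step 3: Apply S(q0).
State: 1/√2|000⟩ + 1/√2|001⟩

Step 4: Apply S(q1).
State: 1/√2|000⟩ + 1/√2|001⟩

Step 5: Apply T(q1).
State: 1/√2|000⟩ + 1/√2|001⟩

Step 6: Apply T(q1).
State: 1/√2|000⟩ + 1/√2|001⟩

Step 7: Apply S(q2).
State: 1/√2|000⟩ + (1/√2)i|001⟩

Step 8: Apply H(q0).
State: 1/2|000⟩ + (1/2)i|001⟩ + 1/2|100⟩ + (1/2)i|101⟩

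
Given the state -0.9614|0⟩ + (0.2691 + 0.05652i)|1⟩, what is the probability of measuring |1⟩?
0.07561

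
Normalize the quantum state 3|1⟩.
|1⟩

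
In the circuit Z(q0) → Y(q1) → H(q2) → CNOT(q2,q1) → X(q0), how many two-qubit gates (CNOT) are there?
1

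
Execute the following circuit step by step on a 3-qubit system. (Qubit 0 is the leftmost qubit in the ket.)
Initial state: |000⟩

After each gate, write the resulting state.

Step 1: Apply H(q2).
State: 1/√2|000⟩ + 1/√2|001⟩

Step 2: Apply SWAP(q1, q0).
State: 1/√2|000⟩ + 1/√2|001⟩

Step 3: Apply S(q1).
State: 1/√2|000⟩ + 1/√2|001⟩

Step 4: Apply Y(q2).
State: -(1/√2)i|000⟩ + (1/√2)i|001⟩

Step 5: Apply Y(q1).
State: 1/√2|010⟩ - 1/√2|011⟩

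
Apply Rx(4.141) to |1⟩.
-0.8777i|0⟩ - 0.4792|1⟩

Rx(4.141) = [[cos(θ/2), −i·sin(θ/2)], [−i·sin(θ/2), cos(θ/2)]]; θ = 4.141, cos(θ/2) ≈ -0.479165, sin(θ/2) ≈ 0.877725.
With a = amp(|0⟩) = 0 and b = amp(|1⟩) = 1:
new amp(|0⟩) = (-0.479165)·a + (-0.877725i)·b = -0.8777i
new amp(|1⟩) = (-0.877725i)·a + (-0.479165)·b = -0.4792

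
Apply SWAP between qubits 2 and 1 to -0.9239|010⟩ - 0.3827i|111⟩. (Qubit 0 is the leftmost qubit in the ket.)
-0.9239|001⟩ - 0.3827i|111⟩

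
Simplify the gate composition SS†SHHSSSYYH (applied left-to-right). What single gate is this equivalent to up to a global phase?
H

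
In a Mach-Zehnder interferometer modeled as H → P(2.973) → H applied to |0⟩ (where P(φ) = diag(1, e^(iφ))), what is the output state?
(0.007089 + 0.0839i)|0⟩ + (0.9929 - 0.0839i)|1⟩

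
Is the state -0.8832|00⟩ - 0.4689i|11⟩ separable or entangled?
Entangled

Writing the state as a|00⟩ + b|01⟩ + c|10⟩ + d|11⟩, it is a product state iff ad − bc = 0.
Here (a, b, c, d) = (-0.8832, 0, 0, -0.4689i): ad − bc = (-0.8832)(-0.4689i) − (0)(0) = 0.4141i ≠ 0, so the state is entangled.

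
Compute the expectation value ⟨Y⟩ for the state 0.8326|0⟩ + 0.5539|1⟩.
0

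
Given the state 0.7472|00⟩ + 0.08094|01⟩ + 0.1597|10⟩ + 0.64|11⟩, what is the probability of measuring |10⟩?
0.0255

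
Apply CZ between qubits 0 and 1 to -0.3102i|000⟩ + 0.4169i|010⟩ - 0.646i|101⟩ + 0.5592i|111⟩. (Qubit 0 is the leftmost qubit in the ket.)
-0.3102i|000⟩ + 0.4169i|010⟩ - 0.646i|101⟩ - 0.5592i|111⟩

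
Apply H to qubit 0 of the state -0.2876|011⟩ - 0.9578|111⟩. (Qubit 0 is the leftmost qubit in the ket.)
-0.8806|011⟩ + 0.4739|111⟩

H on qubit 0 mixes each pair of kets that differ only in qubit 0: amplitudes (a, b) of (|…0…⟩, |…1…⟩) become ((a + b)/√2, (a − b)/√2). Kets absent from the input have amplitude 0.
(|011⟩, |111⟩): (a, b) = (-0.2876, -0.9578) → (-0.8806, 0.4739)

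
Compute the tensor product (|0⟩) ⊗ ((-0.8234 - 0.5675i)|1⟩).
(-0.8234 - 0.5675i)|01⟩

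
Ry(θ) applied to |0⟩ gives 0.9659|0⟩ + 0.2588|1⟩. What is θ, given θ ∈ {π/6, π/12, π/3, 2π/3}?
π/6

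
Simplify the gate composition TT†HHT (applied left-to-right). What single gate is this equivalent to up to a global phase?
T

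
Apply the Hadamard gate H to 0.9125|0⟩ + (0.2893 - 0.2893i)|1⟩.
(0.8498 - 0.2046i)|0⟩ + (0.4407 + 0.2046i)|1⟩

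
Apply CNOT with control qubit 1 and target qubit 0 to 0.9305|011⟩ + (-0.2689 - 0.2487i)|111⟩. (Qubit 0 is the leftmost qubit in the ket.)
(-0.2689 - 0.2487i)|011⟩ + 0.9305|111⟩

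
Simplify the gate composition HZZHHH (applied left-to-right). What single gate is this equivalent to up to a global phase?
I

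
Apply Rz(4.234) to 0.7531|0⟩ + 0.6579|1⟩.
(-0.3912 - 0.6435i)|0⟩ + (-0.3417 + 0.5622i)|1⟩

Rz(4.234) = [[e^(−iθ/2), 0], [0, e^(iθ/2)]] with e^(±iθ/2) = cos(θ/2) ± i·sin(θ/2); θ = 4.234, cos(θ/2) ≈ -0.519447, sin(θ/2) ≈ 0.854503.
With a = amp(|0⟩) = 0.7531 and b = amp(|1⟩) = 0.6579:
new amp(|0⟩) = (-0.519447 - 0.854503i)·a = (-0.3912 - 0.6435i)
new amp(|1⟩) = (-0.519447 + 0.854503i)·b = (-0.3417 + 0.5622i)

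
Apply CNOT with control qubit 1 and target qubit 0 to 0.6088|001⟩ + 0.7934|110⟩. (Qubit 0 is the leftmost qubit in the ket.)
0.6088|001⟩ + 0.7934|010⟩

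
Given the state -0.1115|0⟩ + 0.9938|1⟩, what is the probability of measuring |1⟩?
0.9876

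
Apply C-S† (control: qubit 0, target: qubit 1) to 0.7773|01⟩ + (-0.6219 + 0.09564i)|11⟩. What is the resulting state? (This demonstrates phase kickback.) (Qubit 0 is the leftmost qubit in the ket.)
0.7773|01⟩ + (0.09564 + 0.6219i)|11⟩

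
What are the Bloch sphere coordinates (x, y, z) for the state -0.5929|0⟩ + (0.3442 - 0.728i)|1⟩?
(-0.4082, 0.8633, -0.2969)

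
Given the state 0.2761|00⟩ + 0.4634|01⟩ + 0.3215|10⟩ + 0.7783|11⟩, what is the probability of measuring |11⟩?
0.6058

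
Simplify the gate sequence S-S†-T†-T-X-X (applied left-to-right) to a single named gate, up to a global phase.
I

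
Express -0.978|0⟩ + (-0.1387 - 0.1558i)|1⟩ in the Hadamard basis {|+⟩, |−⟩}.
(-0.7896 - 0.1102i)|+⟩ + (-0.5935 + 0.1102i)|−⟩

With |ψ⟩ = α|0⟩ + β|1⟩, the Hadamard-basis coefficients are ⟨+|ψ⟩ = (α + β)/√2 and ⟨−|ψ⟩ = (α − β)/√2.
Here α = -0.978, β = (-0.1387 - 0.1558i): (α + β)/√2 = (-0.7896 - 0.1102i), (α − β)/√2 = (-0.5935 + 0.1102i).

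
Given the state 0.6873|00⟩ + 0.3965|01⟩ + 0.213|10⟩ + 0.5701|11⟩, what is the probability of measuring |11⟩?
0.325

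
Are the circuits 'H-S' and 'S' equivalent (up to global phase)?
No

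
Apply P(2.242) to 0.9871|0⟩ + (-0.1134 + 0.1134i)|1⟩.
0.9871|0⟩ + (-0.01827 - 0.1593i)|1⟩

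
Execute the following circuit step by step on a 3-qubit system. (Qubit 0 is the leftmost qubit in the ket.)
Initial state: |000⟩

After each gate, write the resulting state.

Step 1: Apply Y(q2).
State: i|001⟩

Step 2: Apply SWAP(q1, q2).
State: i|010⟩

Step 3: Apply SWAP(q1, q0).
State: i|100⟩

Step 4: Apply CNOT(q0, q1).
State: i|110⟩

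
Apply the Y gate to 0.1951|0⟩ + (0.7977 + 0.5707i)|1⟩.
(0.5707 - 0.7977i)|0⟩ + 0.1951i|1⟩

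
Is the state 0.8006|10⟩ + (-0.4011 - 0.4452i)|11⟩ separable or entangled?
Separable

Writing the state as a|00⟩ + b|01⟩ + c|10⟩ + d|11⟩, it is a product state iff ad − bc = 0.
Here (a, b, c, d) = (0, 0, 0.8006, (-0.4011 - 0.4452i)): ad − bc = (0)(-0.4011 - 0.4452i) − (0)(0.8006) = 0, so the state is separable.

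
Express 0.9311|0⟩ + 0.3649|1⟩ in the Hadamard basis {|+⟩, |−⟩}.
0.9164|+⟩ + 0.4004|−⟩

With |ψ⟩ = α|0⟩ + β|1⟩, the Hadamard-basis coefficients are ⟨+|ψ⟩ = (α + β)/√2 and ⟨−|ψ⟩ = (α − β)/√2.
Here α = 0.9311, β = 0.3649: (α + β)/√2 = 0.9164, (α − β)/√2 = 0.4004.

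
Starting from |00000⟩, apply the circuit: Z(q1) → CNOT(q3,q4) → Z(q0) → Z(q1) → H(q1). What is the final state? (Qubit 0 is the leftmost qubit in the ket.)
1/√2|00000⟩ + 1/√2|01000⟩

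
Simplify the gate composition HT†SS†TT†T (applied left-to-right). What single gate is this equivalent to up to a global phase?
H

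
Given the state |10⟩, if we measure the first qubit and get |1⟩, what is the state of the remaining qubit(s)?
|0⟩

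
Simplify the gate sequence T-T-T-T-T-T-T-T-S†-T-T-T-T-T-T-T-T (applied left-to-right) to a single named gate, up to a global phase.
S†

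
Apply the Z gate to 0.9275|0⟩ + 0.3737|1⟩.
0.9275|0⟩ - 0.3737|1⟩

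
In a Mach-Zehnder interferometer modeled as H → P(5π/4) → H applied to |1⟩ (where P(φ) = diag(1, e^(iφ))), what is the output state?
(0.8536 + (1/√8)i)|0⟩ + (0.1464 - (1/√8)i)|1⟩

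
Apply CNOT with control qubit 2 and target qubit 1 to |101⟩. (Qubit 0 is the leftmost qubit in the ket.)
|111⟩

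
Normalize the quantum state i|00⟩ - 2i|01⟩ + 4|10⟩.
0.2182i|00⟩ - 0.4364i|01⟩ + 0.8729|10⟩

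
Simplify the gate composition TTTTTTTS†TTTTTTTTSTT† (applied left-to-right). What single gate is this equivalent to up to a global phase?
T†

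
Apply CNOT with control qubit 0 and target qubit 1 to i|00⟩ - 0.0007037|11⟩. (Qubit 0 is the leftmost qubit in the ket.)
i|00⟩ - 0.0007037|10⟩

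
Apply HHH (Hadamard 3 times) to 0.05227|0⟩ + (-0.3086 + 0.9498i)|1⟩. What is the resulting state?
(-0.1813 + 0.6716i)|0⟩ + (0.2552 - 0.6716i)|1⟩

H² = I, so H^3 = H: a single Hadamard. With (a, b) = (0.05227, (-0.3086 + 0.9498i)), H gives ((a + b)/√2, (a − b)/√2) = ((-0.1813 + 0.6716i), (0.2552 - 0.6716i)).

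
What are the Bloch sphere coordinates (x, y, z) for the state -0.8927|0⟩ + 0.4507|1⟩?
(-0.8047, 0, 0.5938)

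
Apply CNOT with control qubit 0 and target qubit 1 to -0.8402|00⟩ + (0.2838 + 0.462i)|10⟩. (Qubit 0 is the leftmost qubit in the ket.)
-0.8402|00⟩ + (0.2838 + 0.462i)|11⟩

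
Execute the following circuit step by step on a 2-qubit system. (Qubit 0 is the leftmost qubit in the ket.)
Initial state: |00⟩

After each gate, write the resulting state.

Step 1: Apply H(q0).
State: 1/√2|00⟩ + 1/√2|10⟩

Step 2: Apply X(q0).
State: 1/√2|00⟩ + 1/√2|10⟩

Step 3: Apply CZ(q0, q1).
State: 1/√2|00⟩ + 1/√2|10⟩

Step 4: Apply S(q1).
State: 1/√2|00⟩ + 1/√2|10⟩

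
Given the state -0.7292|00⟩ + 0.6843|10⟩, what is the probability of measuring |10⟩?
0.4683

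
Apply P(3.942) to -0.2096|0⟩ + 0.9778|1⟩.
-0.2096|0⟩ + (-0.681 - 0.7017i)|1⟩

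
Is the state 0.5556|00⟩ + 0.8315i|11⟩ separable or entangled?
Entangled

Writing the state as a|00⟩ + b|01⟩ + c|10⟩ + d|11⟩, it is a product state iff ad − bc = 0.
Here (a, b, c, d) = (0.5556, 0, 0, 0.8315i): ad − bc = (0.5556)(0.8315i) − (0)(0) = 0.462i ≠ 0, so the state is entangled.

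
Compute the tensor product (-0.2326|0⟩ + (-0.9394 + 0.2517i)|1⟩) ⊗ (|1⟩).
-0.2326|01⟩ + (-0.9394 + 0.2517i)|11⟩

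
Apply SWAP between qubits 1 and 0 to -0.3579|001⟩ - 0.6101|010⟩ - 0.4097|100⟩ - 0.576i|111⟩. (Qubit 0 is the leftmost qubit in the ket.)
-0.3579|001⟩ - 0.4097|010⟩ - 0.6101|100⟩ - 0.576i|111⟩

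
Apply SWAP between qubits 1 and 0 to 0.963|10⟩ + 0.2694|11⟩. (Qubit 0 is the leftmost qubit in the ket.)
0.963|01⟩ + 0.2694|11⟩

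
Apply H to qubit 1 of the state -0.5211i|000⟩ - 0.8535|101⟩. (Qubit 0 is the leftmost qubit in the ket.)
-0.3685i|000⟩ - 0.3685i|010⟩ - 0.6035|101⟩ - 0.6035|111⟩

H on qubit 1 mixes each pair of kets that differ only in qubit 1: amplitudes (a, b) of (|…0…⟩, |…1…⟩) become ((a + b)/√2, (a − b)/√2). Kets absent from the input have amplitude 0.
(|000⟩, |010⟩): (a, b) = (-0.5211i, 0) → (-0.3685i, -0.3685i)
(|101⟩, |111⟩): (a, b) = (-0.8535, 0) → (-0.6035, -0.6035)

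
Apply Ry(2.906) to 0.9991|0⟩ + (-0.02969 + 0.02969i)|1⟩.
(0.1469 - 0.02948i)|0⟩ + (0.9887 + 0.003489i)|1⟩

Ry(2.906) = [[cos(θ/2), −sin(θ/2)], [sin(θ/2), cos(θ/2)]]; θ = 2.906, cos(θ/2) ≈ 0.117524, sin(θ/2) ≈ 0.99307.
With a = amp(|0⟩) = 0.9991 and b = amp(|1⟩) = (-0.02969 + 0.02969i):
new amp(|0⟩) = (0.117524)·a + (-0.99307)·b = (0.1469 - 0.02948i)
new amp(|1⟩) = (0.99307)·a + (0.117524)·b = (0.9887 + 0.003489i)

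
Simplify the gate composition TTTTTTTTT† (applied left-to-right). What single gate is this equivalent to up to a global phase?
T†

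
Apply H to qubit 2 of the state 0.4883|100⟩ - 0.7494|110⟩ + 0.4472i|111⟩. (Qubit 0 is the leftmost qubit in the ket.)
0.3453|100⟩ + 0.3453|101⟩ + (-0.5299 + 0.3162i)|110⟩ + (-0.5299 - 0.3162i)|111⟩

H on qubit 2 mixes each pair of kets that differ only in qubit 2: amplitudes (a, b) of (|…0…⟩, |…1…⟩) become ((a + b)/√2, (a − b)/√2). Kets absent from the input have amplitude 0.
(|100⟩, |101⟩): (a, b) = (0.4883, 0) → (0.3453, 0.3453)
(|110⟩, |111⟩): (a, b) = (-0.7494, 0.4472i) → ((-0.5299 + 0.3162i), (-0.5299 - 0.3162i))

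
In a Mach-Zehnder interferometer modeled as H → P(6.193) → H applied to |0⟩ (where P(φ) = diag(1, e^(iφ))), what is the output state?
(0.998 - 0.04503i)|0⟩ + (0.002032 + 0.04503i)|1⟩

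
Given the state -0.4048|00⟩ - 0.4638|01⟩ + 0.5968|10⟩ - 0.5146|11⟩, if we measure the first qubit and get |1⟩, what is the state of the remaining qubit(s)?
0.7573|0⟩ - 0.653|1⟩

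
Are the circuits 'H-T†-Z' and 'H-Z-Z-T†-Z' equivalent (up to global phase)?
Yes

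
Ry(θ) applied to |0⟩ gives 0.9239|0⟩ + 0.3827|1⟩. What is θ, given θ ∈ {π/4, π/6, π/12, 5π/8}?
π/4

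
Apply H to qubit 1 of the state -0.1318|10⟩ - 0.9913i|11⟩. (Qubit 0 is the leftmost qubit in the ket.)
(-0.0932 - 0.701i)|10⟩ + (-0.0932 + 0.701i)|11⟩

H on qubit 1 mixes each pair of kets that differ only in qubit 1: amplitudes (a, b) of (|…0…⟩, |…1…⟩) become ((a + b)/√2, (a − b)/√2). Kets absent from the input have amplitude 0.
(|10⟩, |11⟩): (a, b) = (-0.1318, -0.9913i) → ((-0.0932 - 0.701i), (-0.0932 + 0.701i))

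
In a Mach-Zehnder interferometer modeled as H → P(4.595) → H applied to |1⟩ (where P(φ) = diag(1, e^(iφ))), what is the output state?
(0.5586 + 0.4966i)|0⟩ + (0.4414 - 0.4966i)|1⟩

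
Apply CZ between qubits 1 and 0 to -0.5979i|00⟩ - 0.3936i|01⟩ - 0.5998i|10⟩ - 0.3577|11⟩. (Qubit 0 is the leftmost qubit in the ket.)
-0.5979i|00⟩ - 0.3936i|01⟩ - 0.5998i|10⟩ + 0.3577|11⟩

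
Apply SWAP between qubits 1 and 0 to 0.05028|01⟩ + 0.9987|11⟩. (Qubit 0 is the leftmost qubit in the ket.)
0.05028|10⟩ + 0.9987|11⟩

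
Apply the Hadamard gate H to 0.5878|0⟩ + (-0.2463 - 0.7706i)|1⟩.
(0.2415 - 0.5449i)|0⟩ + (0.5898 + 0.5449i)|1⟩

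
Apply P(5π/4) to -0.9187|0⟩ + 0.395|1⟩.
-0.9187|0⟩ + (-0.2793 - 0.2793i)|1⟩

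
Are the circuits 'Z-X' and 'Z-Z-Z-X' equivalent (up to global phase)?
Yes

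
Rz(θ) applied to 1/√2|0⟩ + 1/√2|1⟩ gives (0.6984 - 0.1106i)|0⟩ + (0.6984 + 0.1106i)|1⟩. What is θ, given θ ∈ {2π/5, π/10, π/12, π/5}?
π/10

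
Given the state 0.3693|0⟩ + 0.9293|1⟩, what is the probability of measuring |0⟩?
0.1364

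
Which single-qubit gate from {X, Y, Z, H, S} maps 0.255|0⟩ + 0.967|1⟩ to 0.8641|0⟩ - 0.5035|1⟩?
H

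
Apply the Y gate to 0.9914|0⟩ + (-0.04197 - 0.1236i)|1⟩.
(-0.1236 + 0.04197i)|0⟩ + 0.9914i|1⟩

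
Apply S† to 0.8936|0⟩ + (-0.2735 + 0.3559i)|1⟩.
0.8936|0⟩ + (0.3559 + 0.2735i)|1⟩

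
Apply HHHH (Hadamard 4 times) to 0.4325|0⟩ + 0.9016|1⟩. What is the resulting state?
0.4325|0⟩ + 0.9016|1⟩

H² = I, so an even number of Hadamards cancels: H^4 = I and the state is unchanged.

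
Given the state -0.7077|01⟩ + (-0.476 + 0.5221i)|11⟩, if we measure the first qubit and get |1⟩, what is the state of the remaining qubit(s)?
(-0.6737 + 0.739i)|1⟩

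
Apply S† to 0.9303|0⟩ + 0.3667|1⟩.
0.9303|0⟩ - 0.3667i|1⟩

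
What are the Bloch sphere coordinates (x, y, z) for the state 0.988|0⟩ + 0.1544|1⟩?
(0.3051, 0, 0.9523)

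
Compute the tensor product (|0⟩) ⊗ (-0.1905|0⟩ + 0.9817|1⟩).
-0.1905|00⟩ + 0.9817|01⟩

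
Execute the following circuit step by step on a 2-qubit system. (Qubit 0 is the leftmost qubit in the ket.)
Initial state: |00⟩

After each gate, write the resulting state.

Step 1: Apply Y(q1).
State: i|01⟩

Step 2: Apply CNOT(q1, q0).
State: i|11⟩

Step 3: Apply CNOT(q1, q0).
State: i|01⟩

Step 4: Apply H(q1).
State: (1/√2)i|00⟩ - (1/√2)i|01⟩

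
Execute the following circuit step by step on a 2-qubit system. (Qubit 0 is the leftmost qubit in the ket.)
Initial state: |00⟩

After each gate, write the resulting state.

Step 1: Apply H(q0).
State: 1/√2|00⟩ + 1/√2|10⟩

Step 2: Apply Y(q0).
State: -(1/√2)i|00⟩ + (1/√2)i|10⟩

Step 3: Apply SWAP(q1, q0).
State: -(1/√2)i|00⟩ + (1/√2)i|01⟩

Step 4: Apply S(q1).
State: -(1/√2)i|00⟩ - 1/√2|01⟩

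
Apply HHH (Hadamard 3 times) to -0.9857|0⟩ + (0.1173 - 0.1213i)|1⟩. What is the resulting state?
(-0.6141 - 0.08577i)|0⟩ + (-0.7799 + 0.08577i)|1⟩

H² = I, so H^3 = H: a single Hadamard. With (a, b) = (-0.9857, (0.1173 - 0.1213i)), H gives ((a + b)/√2, (a − b)/√2) = ((-0.6141 - 0.08577i), (-0.7799 + 0.08577i)).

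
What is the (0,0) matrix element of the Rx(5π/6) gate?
0.2588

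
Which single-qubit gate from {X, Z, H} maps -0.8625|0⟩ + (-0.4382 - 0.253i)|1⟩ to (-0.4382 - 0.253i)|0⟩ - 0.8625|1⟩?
X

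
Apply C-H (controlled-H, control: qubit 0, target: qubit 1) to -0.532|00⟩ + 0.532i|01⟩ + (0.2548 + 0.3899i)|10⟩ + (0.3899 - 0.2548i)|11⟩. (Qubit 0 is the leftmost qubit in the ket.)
-0.532|00⟩ + 0.532i|01⟩ + (0.4559 + 0.09553i)|10⟩ + (-0.09553 + 0.4559i)|11⟩

C-H leaves the control-|0⟩ kets |00⟩, |01⟩ unchanged and applies H to qubit 1 on the control-|1⟩ pair (|10⟩, |11⟩).
H = [[1/√2, 1/√2], [1/√2, -1/√2]].
With a = amp(|10⟩) = (0.2548 + 0.3899i) and b = amp(|11⟩) = (0.3899 - 0.2548i):
new amp(|10⟩) = (1/√2)·a + (1/√2)·b = (0.4559 + 0.09553i)
new amp(|11⟩) = (1/√2)·a + (-1/√2)·b = (-0.09553 + 0.4559i)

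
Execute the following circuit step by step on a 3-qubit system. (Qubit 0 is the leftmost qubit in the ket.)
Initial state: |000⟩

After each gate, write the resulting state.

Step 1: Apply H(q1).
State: 1/√2|000⟩ + 1/√2|010⟩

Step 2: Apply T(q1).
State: 1/√2|000⟩ + (1/2 + (1/2)i)|010⟩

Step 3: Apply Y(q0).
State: (1/√2)i|100⟩ + (-1/2 + (1/2)i)|110⟩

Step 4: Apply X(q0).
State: (1/√2)i|000⟩ + (-1/2 + (1/2)i)|010⟩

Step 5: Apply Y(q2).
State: -1/√2|001⟩ + (-1/2 - (1/2)i)|011⟩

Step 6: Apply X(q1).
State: (-1/2 - (1/2)i)|001⟩ - 1/√2|011⟩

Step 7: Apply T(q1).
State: (-1/2 - (1/2)i)|001⟩ + (-1/2 - (1/2)i)|011⟩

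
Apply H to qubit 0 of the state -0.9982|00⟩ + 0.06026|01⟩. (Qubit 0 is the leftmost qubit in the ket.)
-0.7058|00⟩ + 0.04261|01⟩ - 0.7058|10⟩ + 0.04261|11⟩

H on qubit 0 mixes each pair of kets that differ only in qubit 0: amplitudes (a, b) of (|…0…⟩, |…1…⟩) become ((a + b)/√2, (a − b)/√2). Kets absent from the input have amplitude 0.
(|00⟩, |10⟩): (a, b) = (-0.9982, 0) → (-0.7058, -0.7058)
(|01⟩, |11⟩): (a, b) = (0.06026, 0) → (0.04261, 0.04261)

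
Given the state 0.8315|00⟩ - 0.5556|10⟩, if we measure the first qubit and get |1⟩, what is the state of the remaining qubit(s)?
-|0⟩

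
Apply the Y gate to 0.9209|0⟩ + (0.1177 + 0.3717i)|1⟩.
(0.3717 - 0.1177i)|0⟩ + 0.9209i|1⟩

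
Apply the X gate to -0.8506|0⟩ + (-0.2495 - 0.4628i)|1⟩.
(-0.2495 - 0.4628i)|0⟩ - 0.8506|1⟩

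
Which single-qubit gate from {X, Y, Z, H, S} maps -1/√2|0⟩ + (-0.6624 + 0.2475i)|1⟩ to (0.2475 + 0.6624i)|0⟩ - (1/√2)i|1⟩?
Y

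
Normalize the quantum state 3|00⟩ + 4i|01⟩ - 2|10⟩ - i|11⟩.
0.5477|00⟩ + 0.7303i|01⟩ - 0.3651|10⟩ - 0.1826i|11⟩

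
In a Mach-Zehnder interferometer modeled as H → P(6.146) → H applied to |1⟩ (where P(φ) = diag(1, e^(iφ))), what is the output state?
(0.004698 + 0.06838i)|0⟩ + (0.9953 - 0.06838i)|1⟩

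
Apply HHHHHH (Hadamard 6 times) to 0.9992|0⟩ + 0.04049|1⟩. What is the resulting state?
0.9992|0⟩ + 0.04049|1⟩

H² = I, so an even number of Hadamards cancels: H^6 = I and the state is unchanged.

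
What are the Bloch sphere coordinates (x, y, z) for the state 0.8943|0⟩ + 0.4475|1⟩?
(0.8004, 0, 0.5995)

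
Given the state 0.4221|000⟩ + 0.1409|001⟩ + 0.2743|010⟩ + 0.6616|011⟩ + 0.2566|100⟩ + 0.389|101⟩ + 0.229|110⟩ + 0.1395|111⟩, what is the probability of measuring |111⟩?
0.01946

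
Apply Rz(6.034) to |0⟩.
(-0.9922 - 0.1243i)|0⟩

Rz(6.034) = [[e^(−iθ/2), 0], [0, e^(iθ/2)]] with e^(±iθ/2) = cos(θ/2) ± i·sin(θ/2); θ = 6.034, cos(θ/2) ≈ -0.992248, sin(θ/2) ≈ 0.124271.
With a = amp(|0⟩) = 1 and b = amp(|1⟩) = 0:
new amp(|0⟩) = (-0.992248 - 0.124271i)·a = (-0.9922 - 0.1243i)
new amp(|1⟩) = (-0.992248 + 0.124271i)·b = 0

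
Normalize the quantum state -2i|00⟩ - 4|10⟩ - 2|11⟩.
-(1/√6)i|00⟩ - 0.8165|10⟩ - 1/√6|11⟩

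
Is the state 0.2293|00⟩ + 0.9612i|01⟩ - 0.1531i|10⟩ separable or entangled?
Entangled

Writing the state as a|00⟩ + b|01⟩ + c|10⟩ + d|11⟩, it is a product state iff ad − bc = 0.
Here (a, b, c, d) = (0.2293, 0.9612i, -0.1531i, 0): ad − bc = (0.2293)(0) − (0.9612i)(-0.1531i) = -0.1472 ≠ 0, so the state is entangled.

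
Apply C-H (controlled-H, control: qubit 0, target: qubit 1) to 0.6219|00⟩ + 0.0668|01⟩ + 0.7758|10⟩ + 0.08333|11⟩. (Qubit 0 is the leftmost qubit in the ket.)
0.6219|00⟩ + 0.0668|01⟩ + 0.6075|10⟩ + 0.4897|11⟩

C-H leaves the control-|0⟩ kets |00⟩, |01⟩ unchanged and applies H to qubit 1 on the control-|1⟩ pair (|10⟩, |11⟩).
H = [[1/√2, 1/√2], [1/√2, -1/√2]].
With a = amp(|10⟩) = 0.7758 and b = amp(|11⟩) = 0.08333:
new amp(|10⟩) = (1/√2)·a + (1/√2)·b = 0.6075
new amp(|11⟩) = (1/√2)·a + (-1/√2)·b = 0.4897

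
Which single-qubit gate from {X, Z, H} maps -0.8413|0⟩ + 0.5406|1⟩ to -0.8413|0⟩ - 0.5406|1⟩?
Z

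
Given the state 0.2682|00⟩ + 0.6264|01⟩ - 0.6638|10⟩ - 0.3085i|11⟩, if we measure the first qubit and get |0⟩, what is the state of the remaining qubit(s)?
0.3936|0⟩ + 0.9193|1⟩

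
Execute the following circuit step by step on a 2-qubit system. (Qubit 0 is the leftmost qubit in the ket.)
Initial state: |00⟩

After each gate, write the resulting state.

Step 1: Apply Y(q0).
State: i|10⟩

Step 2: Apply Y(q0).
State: |00⟩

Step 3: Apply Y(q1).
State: i|01⟩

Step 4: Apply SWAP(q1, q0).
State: i|10⟩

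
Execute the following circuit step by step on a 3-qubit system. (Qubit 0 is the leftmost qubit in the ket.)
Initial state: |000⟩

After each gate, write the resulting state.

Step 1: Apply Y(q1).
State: i|010⟩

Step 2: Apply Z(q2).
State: i|010⟩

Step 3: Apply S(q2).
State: i|010⟩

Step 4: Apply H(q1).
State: (1/√2)i|000⟩ - (1/√2)i|010⟩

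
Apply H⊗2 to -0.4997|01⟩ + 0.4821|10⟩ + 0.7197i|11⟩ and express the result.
(-0.0088 + 0.3599i)|00⟩ + (0.4909 - 0.3599i)|01⟩ + (-0.4909 - 0.3599i)|10⟩ + (0.0088 + 0.3599i)|11⟩

H⊗2 gives amp(|y⟩) = (1/2) Σ_x (−1)^(x·y) amp(|x⟩), where x·y is the number of positions in which both x and y have a 1.
|00⟩: (-0.4997 + 0.4821 + 0.7197i)/2 = (-0.0088 + 0.3599i)
|01⟩: (0.4997 + 0.4821 - 0.7197i)/2 = (0.4909 - 0.3599i)
|10⟩: (-0.4997 - 0.4821 - 0.7197i)/2 = (-0.4909 - 0.3599i)
|11⟩: (0.4997 - 0.4821 + 0.7197i)/2 = (0.0088 + 0.3599i)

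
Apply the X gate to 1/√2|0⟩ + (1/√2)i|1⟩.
(1/√2)i|0⟩ + 1/√2|1⟩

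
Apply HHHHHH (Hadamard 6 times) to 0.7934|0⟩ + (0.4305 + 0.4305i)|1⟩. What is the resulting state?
0.7934|0⟩ + (0.4305 + 0.4305i)|1⟩

H² = I, so an even number of Hadamards cancels: H^6 = I and the state is unchanged.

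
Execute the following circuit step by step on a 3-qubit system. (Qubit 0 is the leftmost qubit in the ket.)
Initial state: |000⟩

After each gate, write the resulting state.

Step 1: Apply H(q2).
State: 1/√2|000⟩ + 1/√2|001⟩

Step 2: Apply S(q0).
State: 1/√2|000⟩ + 1/√2|001⟩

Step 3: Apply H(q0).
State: 1/2|000⟩ + 1/2|001⟩ + 1/2|100⟩ + 1/2|101⟩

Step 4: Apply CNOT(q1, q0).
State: 1/2|000⟩ + 1/2|001⟩ + 1/2|100⟩ + 1/2|101⟩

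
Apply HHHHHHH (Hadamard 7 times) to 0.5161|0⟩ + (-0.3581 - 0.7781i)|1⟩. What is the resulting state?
(0.1117 - 0.5502i)|0⟩ + (0.6182 + 0.5502i)|1⟩

H² = I, so H^7 = H: a single Hadamard. With (a, b) = (0.5161, (-0.3581 - 0.7781i)), H gives ((a + b)/√2, (a − b)/√2) = ((0.1117 - 0.5502i), (0.6182 + 0.5502i)).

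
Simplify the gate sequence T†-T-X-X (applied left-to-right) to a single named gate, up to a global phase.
I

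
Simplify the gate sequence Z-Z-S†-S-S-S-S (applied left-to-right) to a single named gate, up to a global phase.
S†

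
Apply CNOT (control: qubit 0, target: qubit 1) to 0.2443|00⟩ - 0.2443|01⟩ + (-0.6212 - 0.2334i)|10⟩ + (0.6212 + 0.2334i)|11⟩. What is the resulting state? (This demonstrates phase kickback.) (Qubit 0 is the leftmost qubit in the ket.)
0.2443|00⟩ - 0.2443|01⟩ + (0.6212 + 0.2334i)|10⟩ + (-0.6212 - 0.2334i)|11⟩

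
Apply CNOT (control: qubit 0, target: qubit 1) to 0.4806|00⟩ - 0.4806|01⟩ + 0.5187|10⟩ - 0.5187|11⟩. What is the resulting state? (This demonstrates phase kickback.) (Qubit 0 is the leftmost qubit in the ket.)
0.4806|00⟩ - 0.4806|01⟩ - 0.5187|10⟩ + 0.5187|11⟩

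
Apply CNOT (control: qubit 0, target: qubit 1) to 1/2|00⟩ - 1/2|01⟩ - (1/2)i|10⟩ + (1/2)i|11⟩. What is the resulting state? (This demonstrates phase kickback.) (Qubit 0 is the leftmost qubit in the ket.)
1/2|00⟩ - 1/2|01⟩ + (1/2)i|10⟩ - (1/2)i|11⟩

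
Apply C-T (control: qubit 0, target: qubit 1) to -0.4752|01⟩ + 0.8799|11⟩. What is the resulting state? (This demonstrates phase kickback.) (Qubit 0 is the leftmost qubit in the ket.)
-0.4752|01⟩ + (0.6222 + 0.6222i)|11⟩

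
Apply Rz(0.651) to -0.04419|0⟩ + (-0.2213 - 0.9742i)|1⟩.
(-0.04187 + 0.01413i)|0⟩ + (0.1019 - 0.9938i)|1⟩

Rz(0.651) = [[e^(−iθ/2), 0], [0, e^(iθ/2)]] with e^(±iθ/2) = cos(θ/2) ± i·sin(θ/2); θ = 0.651, cos(θ/2) ≈ 0.947491, sin(θ/2) ≈ 0.319783.
With a = amp(|0⟩) = -0.04419 and b = amp(|1⟩) = (-0.2213 - 0.9742i):
new amp(|0⟩) = (0.947491 - 0.319783i)·a = (-0.04187 + 0.01413i)
new amp(|1⟩) = (0.947491 + 0.319783i)·b = (0.1019 - 0.9938i)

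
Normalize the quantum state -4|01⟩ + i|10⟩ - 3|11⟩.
-0.7845|01⟩ + 0.1961i|10⟩ - 0.5883|11⟩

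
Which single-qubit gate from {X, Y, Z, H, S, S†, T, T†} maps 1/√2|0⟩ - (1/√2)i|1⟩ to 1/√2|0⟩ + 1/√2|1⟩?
S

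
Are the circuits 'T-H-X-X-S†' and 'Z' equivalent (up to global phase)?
No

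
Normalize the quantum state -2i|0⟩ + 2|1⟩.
-(1/√2)i|0⟩ + 1/√2|1⟩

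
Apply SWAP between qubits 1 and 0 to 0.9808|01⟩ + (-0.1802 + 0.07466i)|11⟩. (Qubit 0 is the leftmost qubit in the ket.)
0.9808|10⟩ + (-0.1802 + 0.07466i)|11⟩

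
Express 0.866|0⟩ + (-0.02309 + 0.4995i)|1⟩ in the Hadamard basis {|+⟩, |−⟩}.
(0.596 + 0.3532i)|+⟩ + (0.6287 - 0.3532i)|−⟩

With |ψ⟩ = α|0⟩ + β|1⟩, the Hadamard-basis coefficients are ⟨+|ψ⟩ = (α + β)/√2 and ⟨−|ψ⟩ = (α − β)/√2.
Here α = 0.866, β = (-0.02309 + 0.4995i): (α + β)/√2 = (0.596 + 0.3532i), (α − β)/√2 = (0.6287 - 0.3532i).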